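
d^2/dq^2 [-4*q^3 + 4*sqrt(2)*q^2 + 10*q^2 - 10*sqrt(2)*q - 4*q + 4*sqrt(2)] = -24*q + 8*sqrt(2) + 20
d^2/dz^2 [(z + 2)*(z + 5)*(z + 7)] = 6*z + 28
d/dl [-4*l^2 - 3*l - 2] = -8*l - 3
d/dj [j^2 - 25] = 2*j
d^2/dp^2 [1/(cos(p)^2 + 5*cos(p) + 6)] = (-4*sin(p)^4 + 3*sin(p)^2 + 195*cos(p)/4 - 15*cos(3*p)/4 + 39)/((cos(p) + 2)^3*(cos(p) + 3)^3)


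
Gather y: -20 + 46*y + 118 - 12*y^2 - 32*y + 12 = -12*y^2 + 14*y + 110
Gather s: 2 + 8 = 10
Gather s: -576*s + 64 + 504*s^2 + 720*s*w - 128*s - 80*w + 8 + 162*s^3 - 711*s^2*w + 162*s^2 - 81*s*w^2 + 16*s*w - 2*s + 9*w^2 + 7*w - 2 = 162*s^3 + s^2*(666 - 711*w) + s*(-81*w^2 + 736*w - 706) + 9*w^2 - 73*w + 70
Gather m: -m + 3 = 3 - m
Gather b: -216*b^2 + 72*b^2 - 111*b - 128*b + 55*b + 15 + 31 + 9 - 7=-144*b^2 - 184*b + 48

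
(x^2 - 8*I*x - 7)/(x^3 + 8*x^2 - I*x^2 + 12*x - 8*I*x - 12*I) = (x - 7*I)/(x^2 + 8*x + 12)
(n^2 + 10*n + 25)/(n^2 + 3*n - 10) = (n + 5)/(n - 2)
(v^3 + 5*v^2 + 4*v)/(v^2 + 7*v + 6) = v*(v + 4)/(v + 6)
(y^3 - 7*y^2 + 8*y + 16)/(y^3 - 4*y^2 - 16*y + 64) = (y + 1)/(y + 4)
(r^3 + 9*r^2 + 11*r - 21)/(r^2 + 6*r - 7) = r + 3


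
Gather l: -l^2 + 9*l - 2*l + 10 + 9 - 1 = -l^2 + 7*l + 18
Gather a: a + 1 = a + 1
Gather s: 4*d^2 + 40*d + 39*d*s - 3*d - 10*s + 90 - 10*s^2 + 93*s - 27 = 4*d^2 + 37*d - 10*s^2 + s*(39*d + 83) + 63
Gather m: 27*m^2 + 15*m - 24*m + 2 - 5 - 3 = 27*m^2 - 9*m - 6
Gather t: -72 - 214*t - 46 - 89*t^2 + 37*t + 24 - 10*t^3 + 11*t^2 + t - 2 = -10*t^3 - 78*t^2 - 176*t - 96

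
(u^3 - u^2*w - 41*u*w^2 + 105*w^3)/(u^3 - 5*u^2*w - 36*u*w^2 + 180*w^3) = (u^2 + 4*u*w - 21*w^2)/(u^2 - 36*w^2)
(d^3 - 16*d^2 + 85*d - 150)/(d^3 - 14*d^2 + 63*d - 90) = (d - 5)/(d - 3)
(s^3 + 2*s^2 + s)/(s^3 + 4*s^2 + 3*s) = (s + 1)/(s + 3)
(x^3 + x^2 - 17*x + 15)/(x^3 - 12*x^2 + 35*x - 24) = (x + 5)/(x - 8)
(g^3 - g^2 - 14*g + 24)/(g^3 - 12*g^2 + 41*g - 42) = (g + 4)/(g - 7)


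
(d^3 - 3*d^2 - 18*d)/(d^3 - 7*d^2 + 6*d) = (d + 3)/(d - 1)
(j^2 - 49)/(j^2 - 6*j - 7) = (j + 7)/(j + 1)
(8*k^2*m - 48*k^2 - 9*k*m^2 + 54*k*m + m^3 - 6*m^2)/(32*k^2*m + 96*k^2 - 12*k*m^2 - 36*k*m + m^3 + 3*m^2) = (k*m - 6*k - m^2 + 6*m)/(4*k*m + 12*k - m^2 - 3*m)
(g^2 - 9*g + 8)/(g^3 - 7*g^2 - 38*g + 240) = (g - 1)/(g^2 + g - 30)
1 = 1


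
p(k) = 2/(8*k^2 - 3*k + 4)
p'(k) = 2*(3 - 16*k)/(8*k^2 - 3*k + 4)^2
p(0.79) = 0.30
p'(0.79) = -0.44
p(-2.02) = 0.05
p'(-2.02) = 0.04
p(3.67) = 0.02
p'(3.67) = -0.01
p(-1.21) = 0.10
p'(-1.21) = 0.12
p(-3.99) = 0.01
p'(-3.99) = 0.01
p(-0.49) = 0.27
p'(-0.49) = 0.40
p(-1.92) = 0.05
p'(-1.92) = 0.04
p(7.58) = 0.00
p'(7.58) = -0.00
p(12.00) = 0.00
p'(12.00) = 0.00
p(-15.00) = 0.00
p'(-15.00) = 0.00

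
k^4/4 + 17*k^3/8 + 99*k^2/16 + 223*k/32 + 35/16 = (k/4 + 1/2)*(k + 1/2)*(k + 5/2)*(k + 7/2)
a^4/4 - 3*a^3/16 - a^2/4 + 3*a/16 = a*(a/4 + 1/4)*(a - 1)*(a - 3/4)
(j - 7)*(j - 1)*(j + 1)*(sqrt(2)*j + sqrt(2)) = sqrt(2)*j^4 - 6*sqrt(2)*j^3 - 8*sqrt(2)*j^2 + 6*sqrt(2)*j + 7*sqrt(2)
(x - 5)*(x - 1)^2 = x^3 - 7*x^2 + 11*x - 5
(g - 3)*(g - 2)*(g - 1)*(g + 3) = g^4 - 3*g^3 - 7*g^2 + 27*g - 18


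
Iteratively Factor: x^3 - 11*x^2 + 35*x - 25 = (x - 5)*(x^2 - 6*x + 5) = (x - 5)^2*(x - 1)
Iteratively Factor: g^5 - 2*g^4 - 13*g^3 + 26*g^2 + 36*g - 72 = (g + 2)*(g^4 - 4*g^3 - 5*g^2 + 36*g - 36) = (g - 2)*(g + 2)*(g^3 - 2*g^2 - 9*g + 18) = (g - 2)*(g + 2)*(g + 3)*(g^2 - 5*g + 6) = (g - 3)*(g - 2)*(g + 2)*(g + 3)*(g - 2)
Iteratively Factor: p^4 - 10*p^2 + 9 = (p - 1)*(p^3 + p^2 - 9*p - 9) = (p - 1)*(p + 3)*(p^2 - 2*p - 3) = (p - 3)*(p - 1)*(p + 3)*(p + 1)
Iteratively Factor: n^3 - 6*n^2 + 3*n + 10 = (n + 1)*(n^2 - 7*n + 10) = (n - 5)*(n + 1)*(n - 2)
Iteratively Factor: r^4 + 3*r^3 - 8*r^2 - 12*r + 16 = (r + 4)*(r^3 - r^2 - 4*r + 4) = (r + 2)*(r + 4)*(r^2 - 3*r + 2) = (r - 2)*(r + 2)*(r + 4)*(r - 1)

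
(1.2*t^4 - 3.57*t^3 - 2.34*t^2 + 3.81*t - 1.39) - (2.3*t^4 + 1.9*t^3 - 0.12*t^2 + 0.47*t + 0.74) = -1.1*t^4 - 5.47*t^3 - 2.22*t^2 + 3.34*t - 2.13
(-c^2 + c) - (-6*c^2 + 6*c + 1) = 5*c^2 - 5*c - 1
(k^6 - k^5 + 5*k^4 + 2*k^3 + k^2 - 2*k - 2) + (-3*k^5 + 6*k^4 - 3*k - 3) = k^6 - 4*k^5 + 11*k^4 + 2*k^3 + k^2 - 5*k - 5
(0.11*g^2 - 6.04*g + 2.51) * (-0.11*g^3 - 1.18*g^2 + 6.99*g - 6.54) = -0.0121*g^5 + 0.5346*g^4 + 7.62*g^3 - 45.9008*g^2 + 57.0465*g - 16.4154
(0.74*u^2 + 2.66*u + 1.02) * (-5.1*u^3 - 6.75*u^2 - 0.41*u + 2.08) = -3.774*u^5 - 18.561*u^4 - 23.4604*u^3 - 6.4364*u^2 + 5.1146*u + 2.1216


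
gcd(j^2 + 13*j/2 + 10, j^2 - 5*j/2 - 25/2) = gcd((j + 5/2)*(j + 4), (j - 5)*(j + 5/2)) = j + 5/2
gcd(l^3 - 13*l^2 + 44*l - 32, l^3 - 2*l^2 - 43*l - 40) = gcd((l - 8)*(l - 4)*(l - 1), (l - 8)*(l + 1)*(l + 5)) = l - 8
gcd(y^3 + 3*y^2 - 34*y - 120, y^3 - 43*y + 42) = y - 6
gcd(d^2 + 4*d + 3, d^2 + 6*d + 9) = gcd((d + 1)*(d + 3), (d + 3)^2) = d + 3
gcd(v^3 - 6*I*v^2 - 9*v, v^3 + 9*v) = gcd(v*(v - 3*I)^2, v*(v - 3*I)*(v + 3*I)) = v^2 - 3*I*v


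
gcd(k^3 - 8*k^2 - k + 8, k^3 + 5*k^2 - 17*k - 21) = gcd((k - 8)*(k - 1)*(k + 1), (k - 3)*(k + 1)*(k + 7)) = k + 1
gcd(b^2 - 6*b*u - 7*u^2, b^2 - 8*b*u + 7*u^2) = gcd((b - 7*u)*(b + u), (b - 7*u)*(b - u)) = -b + 7*u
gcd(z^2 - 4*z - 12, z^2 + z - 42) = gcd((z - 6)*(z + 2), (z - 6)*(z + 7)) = z - 6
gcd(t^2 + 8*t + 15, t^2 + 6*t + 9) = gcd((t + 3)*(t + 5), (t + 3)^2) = t + 3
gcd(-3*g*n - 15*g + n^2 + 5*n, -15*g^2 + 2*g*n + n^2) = 3*g - n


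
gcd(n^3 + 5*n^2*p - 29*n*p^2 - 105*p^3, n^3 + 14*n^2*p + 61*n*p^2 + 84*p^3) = n^2 + 10*n*p + 21*p^2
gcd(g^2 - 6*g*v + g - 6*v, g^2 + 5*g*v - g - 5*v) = 1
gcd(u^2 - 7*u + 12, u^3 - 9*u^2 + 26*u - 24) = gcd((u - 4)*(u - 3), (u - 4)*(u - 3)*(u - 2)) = u^2 - 7*u + 12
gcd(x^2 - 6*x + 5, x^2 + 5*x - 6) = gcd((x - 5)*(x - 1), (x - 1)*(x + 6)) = x - 1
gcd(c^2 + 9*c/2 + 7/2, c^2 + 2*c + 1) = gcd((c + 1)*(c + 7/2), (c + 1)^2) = c + 1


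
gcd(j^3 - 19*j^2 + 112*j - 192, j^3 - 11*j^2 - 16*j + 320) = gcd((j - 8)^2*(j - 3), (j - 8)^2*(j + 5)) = j^2 - 16*j + 64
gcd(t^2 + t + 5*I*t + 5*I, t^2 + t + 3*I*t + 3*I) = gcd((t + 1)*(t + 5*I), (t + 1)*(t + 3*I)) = t + 1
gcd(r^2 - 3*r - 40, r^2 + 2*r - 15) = r + 5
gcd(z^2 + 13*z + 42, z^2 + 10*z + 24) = z + 6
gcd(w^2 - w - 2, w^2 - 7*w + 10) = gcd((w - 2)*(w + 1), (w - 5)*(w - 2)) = w - 2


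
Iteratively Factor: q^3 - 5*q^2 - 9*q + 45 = (q - 3)*(q^2 - 2*q - 15) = (q - 3)*(q + 3)*(q - 5)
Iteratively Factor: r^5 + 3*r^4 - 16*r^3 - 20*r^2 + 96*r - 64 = (r + 4)*(r^4 - r^3 - 12*r^2 + 28*r - 16) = (r - 1)*(r + 4)*(r^3 - 12*r + 16) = (r - 1)*(r + 4)^2*(r^2 - 4*r + 4) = (r - 2)*(r - 1)*(r + 4)^2*(r - 2)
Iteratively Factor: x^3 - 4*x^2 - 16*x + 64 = (x - 4)*(x^2 - 16) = (x - 4)*(x + 4)*(x - 4)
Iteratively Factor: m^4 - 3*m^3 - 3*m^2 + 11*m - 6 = (m + 2)*(m^3 - 5*m^2 + 7*m - 3) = (m - 1)*(m + 2)*(m^2 - 4*m + 3) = (m - 3)*(m - 1)*(m + 2)*(m - 1)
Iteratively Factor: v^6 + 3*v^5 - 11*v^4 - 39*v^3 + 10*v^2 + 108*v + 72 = (v - 2)*(v^5 + 5*v^4 - v^3 - 41*v^2 - 72*v - 36) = (v - 2)*(v + 2)*(v^4 + 3*v^3 - 7*v^2 - 27*v - 18) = (v - 2)*(v + 2)^2*(v^3 + v^2 - 9*v - 9) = (v - 2)*(v + 1)*(v + 2)^2*(v^2 - 9) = (v - 2)*(v + 1)*(v + 2)^2*(v + 3)*(v - 3)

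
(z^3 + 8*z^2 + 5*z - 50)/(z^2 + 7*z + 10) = (z^2 + 3*z - 10)/(z + 2)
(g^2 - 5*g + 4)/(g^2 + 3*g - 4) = (g - 4)/(g + 4)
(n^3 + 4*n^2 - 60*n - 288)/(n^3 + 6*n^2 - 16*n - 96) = (n^2 - 2*n - 48)/(n^2 - 16)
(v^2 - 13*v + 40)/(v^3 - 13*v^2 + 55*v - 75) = (v - 8)/(v^2 - 8*v + 15)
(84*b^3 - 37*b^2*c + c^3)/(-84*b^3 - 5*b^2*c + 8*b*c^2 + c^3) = (-4*b + c)/(4*b + c)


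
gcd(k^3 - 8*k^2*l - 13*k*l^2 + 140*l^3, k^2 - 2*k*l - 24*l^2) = k + 4*l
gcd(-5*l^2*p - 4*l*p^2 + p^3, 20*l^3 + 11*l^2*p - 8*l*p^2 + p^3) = -5*l^2 - 4*l*p + p^2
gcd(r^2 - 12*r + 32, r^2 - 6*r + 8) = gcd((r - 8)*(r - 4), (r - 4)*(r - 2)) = r - 4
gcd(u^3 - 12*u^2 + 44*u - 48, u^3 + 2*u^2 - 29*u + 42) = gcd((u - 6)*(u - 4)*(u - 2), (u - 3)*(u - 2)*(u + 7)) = u - 2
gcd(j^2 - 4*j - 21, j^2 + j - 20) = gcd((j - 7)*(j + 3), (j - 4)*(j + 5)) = 1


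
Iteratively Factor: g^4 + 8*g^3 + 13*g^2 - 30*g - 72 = (g - 2)*(g^3 + 10*g^2 + 33*g + 36) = (g - 2)*(g + 4)*(g^2 + 6*g + 9) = (g - 2)*(g + 3)*(g + 4)*(g + 3)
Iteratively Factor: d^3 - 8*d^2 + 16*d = (d - 4)*(d^2 - 4*d) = (d - 4)^2*(d)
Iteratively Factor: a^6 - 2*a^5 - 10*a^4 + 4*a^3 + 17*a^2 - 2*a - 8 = (a + 2)*(a^5 - 4*a^4 - 2*a^3 + 8*a^2 + a - 4) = (a - 1)*(a + 2)*(a^4 - 3*a^3 - 5*a^2 + 3*a + 4) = (a - 1)*(a + 1)*(a + 2)*(a^3 - 4*a^2 - a + 4) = (a - 1)*(a + 1)^2*(a + 2)*(a^2 - 5*a + 4) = (a - 4)*(a - 1)*(a + 1)^2*(a + 2)*(a - 1)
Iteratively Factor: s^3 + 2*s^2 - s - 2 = (s - 1)*(s^2 + 3*s + 2) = (s - 1)*(s + 2)*(s + 1)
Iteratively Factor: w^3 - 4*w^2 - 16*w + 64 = (w - 4)*(w^2 - 16) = (w - 4)^2*(w + 4)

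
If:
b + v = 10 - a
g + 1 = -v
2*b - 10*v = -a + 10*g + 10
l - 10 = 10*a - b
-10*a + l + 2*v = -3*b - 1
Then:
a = 31/2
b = -31/4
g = -13/4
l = 691/4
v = 9/4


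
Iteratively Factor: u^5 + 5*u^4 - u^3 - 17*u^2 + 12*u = (u + 4)*(u^4 + u^3 - 5*u^2 + 3*u) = (u + 3)*(u + 4)*(u^3 - 2*u^2 + u) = (u - 1)*(u + 3)*(u + 4)*(u^2 - u) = (u - 1)^2*(u + 3)*(u + 4)*(u)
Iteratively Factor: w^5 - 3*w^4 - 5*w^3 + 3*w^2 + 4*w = (w - 4)*(w^4 + w^3 - w^2 - w) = (w - 4)*(w + 1)*(w^3 - w) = (w - 4)*(w - 1)*(w + 1)*(w^2 + w) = (w - 4)*(w - 1)*(w + 1)^2*(w)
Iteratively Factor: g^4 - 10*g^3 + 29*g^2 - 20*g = (g - 5)*(g^3 - 5*g^2 + 4*g) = (g - 5)*(g - 1)*(g^2 - 4*g) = (g - 5)*(g - 4)*(g - 1)*(g)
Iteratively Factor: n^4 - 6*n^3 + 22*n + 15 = (n - 5)*(n^3 - n^2 - 5*n - 3) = (n - 5)*(n + 1)*(n^2 - 2*n - 3) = (n - 5)*(n + 1)^2*(n - 3)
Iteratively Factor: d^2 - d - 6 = (d + 2)*(d - 3)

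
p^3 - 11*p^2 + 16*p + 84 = (p - 7)*(p - 6)*(p + 2)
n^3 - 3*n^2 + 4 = (n - 2)^2*(n + 1)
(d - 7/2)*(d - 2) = d^2 - 11*d/2 + 7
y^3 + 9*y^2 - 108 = (y - 3)*(y + 6)^2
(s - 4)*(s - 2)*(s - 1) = s^3 - 7*s^2 + 14*s - 8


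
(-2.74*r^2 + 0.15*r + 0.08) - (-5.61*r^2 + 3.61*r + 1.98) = 2.87*r^2 - 3.46*r - 1.9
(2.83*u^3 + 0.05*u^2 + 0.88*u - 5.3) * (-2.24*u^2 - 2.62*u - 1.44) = -6.3392*u^5 - 7.5266*u^4 - 6.1774*u^3 + 9.4944*u^2 + 12.6188*u + 7.632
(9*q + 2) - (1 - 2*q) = 11*q + 1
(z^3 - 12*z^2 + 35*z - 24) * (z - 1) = z^4 - 13*z^3 + 47*z^2 - 59*z + 24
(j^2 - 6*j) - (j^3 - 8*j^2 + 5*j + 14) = -j^3 + 9*j^2 - 11*j - 14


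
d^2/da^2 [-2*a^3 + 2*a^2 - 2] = 4 - 12*a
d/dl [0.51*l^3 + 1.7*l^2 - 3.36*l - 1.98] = 1.53*l^2 + 3.4*l - 3.36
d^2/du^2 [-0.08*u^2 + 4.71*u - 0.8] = -0.160000000000000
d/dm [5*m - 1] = 5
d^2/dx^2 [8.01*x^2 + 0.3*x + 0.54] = 16.0200000000000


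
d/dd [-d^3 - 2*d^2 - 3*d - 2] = -3*d^2 - 4*d - 3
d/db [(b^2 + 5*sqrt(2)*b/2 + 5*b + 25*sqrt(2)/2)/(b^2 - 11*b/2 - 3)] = (-42*b^2 - 10*sqrt(2)*b^2 - 100*sqrt(2)*b - 24*b - 60 + 245*sqrt(2))/(4*b^4 - 44*b^3 + 97*b^2 + 132*b + 36)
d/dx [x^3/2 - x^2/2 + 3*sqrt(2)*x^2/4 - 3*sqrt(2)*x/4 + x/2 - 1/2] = 3*x^2/2 - x + 3*sqrt(2)*x/2 - 3*sqrt(2)/4 + 1/2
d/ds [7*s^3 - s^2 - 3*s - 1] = 21*s^2 - 2*s - 3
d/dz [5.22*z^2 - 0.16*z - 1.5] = 10.44*z - 0.16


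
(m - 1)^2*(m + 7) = m^3 + 5*m^2 - 13*m + 7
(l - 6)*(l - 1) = l^2 - 7*l + 6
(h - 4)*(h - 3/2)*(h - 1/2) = h^3 - 6*h^2 + 35*h/4 - 3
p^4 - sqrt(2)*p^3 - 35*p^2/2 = p^2*(p - 7*sqrt(2)/2)*(p + 5*sqrt(2)/2)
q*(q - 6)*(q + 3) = q^3 - 3*q^2 - 18*q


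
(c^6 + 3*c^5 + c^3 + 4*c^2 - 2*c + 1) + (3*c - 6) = c^6 + 3*c^5 + c^3 + 4*c^2 + c - 5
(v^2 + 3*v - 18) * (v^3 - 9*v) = v^5 + 3*v^4 - 27*v^3 - 27*v^2 + 162*v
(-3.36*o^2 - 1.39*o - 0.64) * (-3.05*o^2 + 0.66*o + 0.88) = 10.248*o^4 + 2.0219*o^3 - 1.9222*o^2 - 1.6456*o - 0.5632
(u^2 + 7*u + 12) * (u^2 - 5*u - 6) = u^4 + 2*u^3 - 29*u^2 - 102*u - 72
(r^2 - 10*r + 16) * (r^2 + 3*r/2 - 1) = r^4 - 17*r^3/2 + 34*r - 16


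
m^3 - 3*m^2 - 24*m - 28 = (m - 7)*(m + 2)^2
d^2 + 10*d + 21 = (d + 3)*(d + 7)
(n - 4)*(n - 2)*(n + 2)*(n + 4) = n^4 - 20*n^2 + 64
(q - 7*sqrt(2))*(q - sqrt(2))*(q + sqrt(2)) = q^3 - 7*sqrt(2)*q^2 - 2*q + 14*sqrt(2)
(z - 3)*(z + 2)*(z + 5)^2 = z^4 + 9*z^3 + 9*z^2 - 85*z - 150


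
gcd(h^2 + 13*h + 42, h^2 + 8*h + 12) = h + 6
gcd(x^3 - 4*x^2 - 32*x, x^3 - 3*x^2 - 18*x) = x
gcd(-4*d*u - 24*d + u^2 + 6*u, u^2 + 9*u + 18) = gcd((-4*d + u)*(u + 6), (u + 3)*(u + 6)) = u + 6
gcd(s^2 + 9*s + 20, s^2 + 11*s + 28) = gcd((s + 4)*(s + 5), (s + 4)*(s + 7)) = s + 4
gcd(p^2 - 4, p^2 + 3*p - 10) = p - 2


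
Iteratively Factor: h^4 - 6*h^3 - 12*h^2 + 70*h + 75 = (h - 5)*(h^3 - h^2 - 17*h - 15) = (h - 5)*(h + 3)*(h^2 - 4*h - 5) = (h - 5)*(h + 1)*(h + 3)*(h - 5)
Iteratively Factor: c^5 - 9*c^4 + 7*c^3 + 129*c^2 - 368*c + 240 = (c - 3)*(c^4 - 6*c^3 - 11*c^2 + 96*c - 80) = (c - 5)*(c - 3)*(c^3 - c^2 - 16*c + 16) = (c - 5)*(c - 3)*(c - 1)*(c^2 - 16) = (c - 5)*(c - 3)*(c - 1)*(c + 4)*(c - 4)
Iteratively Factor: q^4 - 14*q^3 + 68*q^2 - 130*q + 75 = (q - 5)*(q^3 - 9*q^2 + 23*q - 15) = (q - 5)*(q - 1)*(q^2 - 8*q + 15) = (q - 5)^2*(q - 1)*(q - 3)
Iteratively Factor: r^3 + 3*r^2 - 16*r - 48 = (r + 3)*(r^2 - 16) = (r - 4)*(r + 3)*(r + 4)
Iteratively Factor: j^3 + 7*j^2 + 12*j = (j)*(j^2 + 7*j + 12) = j*(j + 3)*(j + 4)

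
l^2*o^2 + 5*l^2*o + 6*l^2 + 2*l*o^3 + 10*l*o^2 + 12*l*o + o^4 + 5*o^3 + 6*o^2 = (l + o)^2*(o + 2)*(o + 3)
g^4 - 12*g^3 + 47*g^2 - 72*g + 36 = (g - 6)*(g - 3)*(g - 2)*(g - 1)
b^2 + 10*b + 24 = (b + 4)*(b + 6)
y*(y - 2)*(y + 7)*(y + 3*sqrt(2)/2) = y^4 + 3*sqrt(2)*y^3/2 + 5*y^3 - 14*y^2 + 15*sqrt(2)*y^2/2 - 21*sqrt(2)*y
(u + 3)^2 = u^2 + 6*u + 9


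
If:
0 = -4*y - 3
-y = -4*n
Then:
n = -3/16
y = -3/4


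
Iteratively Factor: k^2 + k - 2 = (k - 1)*(k + 2)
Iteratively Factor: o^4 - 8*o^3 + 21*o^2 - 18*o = (o - 3)*(o^3 - 5*o^2 + 6*o) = o*(o - 3)*(o^2 - 5*o + 6) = o*(o - 3)*(o - 2)*(o - 3)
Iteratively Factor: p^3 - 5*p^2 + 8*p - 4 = (p - 2)*(p^2 - 3*p + 2) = (p - 2)*(p - 1)*(p - 2)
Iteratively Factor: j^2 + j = (j + 1)*(j)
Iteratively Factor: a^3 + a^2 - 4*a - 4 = (a - 2)*(a^2 + 3*a + 2) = (a - 2)*(a + 1)*(a + 2)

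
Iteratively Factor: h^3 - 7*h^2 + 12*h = (h - 4)*(h^2 - 3*h) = (h - 4)*(h - 3)*(h)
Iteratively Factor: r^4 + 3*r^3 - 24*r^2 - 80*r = (r + 4)*(r^3 - r^2 - 20*r) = (r - 5)*(r + 4)*(r^2 + 4*r) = (r - 5)*(r + 4)^2*(r)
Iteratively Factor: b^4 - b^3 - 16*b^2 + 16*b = (b - 1)*(b^3 - 16*b) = b*(b - 1)*(b^2 - 16) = b*(b - 1)*(b + 4)*(b - 4)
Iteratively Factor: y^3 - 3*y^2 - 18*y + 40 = (y - 2)*(y^2 - y - 20) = (y - 5)*(y - 2)*(y + 4)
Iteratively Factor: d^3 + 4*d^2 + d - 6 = (d - 1)*(d^2 + 5*d + 6) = (d - 1)*(d + 3)*(d + 2)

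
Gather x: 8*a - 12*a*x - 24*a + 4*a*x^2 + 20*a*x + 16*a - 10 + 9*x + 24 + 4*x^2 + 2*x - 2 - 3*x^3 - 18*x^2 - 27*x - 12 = -3*x^3 + x^2*(4*a - 14) + x*(8*a - 16)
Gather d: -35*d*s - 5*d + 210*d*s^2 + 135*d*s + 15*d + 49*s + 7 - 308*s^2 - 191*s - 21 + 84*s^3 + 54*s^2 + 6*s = d*(210*s^2 + 100*s + 10) + 84*s^3 - 254*s^2 - 136*s - 14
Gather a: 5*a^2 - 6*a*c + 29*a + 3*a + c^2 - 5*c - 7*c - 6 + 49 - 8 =5*a^2 + a*(32 - 6*c) + c^2 - 12*c + 35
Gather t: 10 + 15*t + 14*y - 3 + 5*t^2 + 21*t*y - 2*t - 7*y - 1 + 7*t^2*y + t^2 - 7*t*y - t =t^2*(7*y + 6) + t*(14*y + 12) + 7*y + 6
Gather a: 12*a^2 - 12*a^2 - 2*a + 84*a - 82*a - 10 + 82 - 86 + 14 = 0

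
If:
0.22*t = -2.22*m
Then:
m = -0.0990990990990991*t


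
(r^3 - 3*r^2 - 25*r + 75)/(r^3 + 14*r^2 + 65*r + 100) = (r^2 - 8*r + 15)/(r^2 + 9*r + 20)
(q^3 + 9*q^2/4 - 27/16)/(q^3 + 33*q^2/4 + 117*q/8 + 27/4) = (8*q^2 + 6*q - 9)/(2*(4*q^2 + 27*q + 18))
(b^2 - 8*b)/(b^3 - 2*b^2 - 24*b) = (8 - b)/(-b^2 + 2*b + 24)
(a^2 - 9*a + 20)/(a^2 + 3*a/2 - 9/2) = 2*(a^2 - 9*a + 20)/(2*a^2 + 3*a - 9)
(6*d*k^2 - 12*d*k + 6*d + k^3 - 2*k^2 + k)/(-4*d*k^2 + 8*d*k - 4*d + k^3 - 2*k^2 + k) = (-6*d - k)/(4*d - k)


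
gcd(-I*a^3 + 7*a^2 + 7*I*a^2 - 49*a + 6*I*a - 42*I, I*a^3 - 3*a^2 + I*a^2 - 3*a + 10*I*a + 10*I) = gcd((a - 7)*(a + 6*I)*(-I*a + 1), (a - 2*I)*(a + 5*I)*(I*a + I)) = 1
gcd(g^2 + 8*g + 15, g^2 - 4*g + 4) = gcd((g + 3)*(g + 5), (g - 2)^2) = 1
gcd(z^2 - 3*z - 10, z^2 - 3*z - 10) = z^2 - 3*z - 10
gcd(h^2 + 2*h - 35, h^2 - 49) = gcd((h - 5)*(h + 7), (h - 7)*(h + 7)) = h + 7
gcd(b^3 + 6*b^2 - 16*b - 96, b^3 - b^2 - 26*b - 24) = b + 4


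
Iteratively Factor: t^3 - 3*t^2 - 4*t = (t + 1)*(t^2 - 4*t) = t*(t + 1)*(t - 4)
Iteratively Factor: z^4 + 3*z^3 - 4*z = (z)*(z^3 + 3*z^2 - 4) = z*(z + 2)*(z^2 + z - 2) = z*(z - 1)*(z + 2)*(z + 2)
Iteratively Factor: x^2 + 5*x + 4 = (x + 4)*(x + 1)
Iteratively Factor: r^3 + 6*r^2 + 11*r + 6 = (r + 2)*(r^2 + 4*r + 3) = (r + 1)*(r + 2)*(r + 3)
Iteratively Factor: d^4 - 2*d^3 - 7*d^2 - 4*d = (d + 1)*(d^3 - 3*d^2 - 4*d) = (d + 1)^2*(d^2 - 4*d) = (d - 4)*(d + 1)^2*(d)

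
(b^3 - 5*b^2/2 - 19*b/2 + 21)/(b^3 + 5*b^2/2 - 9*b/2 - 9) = (2*b - 7)/(2*b + 3)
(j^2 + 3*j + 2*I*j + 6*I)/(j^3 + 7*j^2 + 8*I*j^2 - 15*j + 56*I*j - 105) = (j^2 + j*(3 + 2*I) + 6*I)/(j^3 + j^2*(7 + 8*I) + j*(-15 + 56*I) - 105)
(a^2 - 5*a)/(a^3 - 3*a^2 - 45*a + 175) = a/(a^2 + 2*a - 35)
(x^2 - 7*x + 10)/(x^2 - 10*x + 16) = (x - 5)/(x - 8)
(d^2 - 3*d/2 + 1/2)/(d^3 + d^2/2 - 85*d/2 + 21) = (d - 1)/(d^2 + d - 42)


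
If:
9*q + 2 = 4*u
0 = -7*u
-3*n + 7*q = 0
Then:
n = -14/27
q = -2/9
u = 0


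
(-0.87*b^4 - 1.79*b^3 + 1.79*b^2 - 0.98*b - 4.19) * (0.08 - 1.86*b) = 1.6182*b^5 + 3.2598*b^4 - 3.4726*b^3 + 1.966*b^2 + 7.715*b - 0.3352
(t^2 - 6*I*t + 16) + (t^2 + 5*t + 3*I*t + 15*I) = 2*t^2 + 5*t - 3*I*t + 16 + 15*I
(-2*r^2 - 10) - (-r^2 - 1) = -r^2 - 9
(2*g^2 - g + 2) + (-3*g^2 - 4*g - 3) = -g^2 - 5*g - 1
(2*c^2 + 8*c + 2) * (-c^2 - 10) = -2*c^4 - 8*c^3 - 22*c^2 - 80*c - 20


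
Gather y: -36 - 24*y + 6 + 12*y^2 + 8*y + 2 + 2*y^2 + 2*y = 14*y^2 - 14*y - 28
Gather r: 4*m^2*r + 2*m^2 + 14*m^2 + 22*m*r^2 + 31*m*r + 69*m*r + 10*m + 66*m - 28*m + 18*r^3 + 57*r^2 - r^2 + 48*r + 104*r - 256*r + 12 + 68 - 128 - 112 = 16*m^2 + 48*m + 18*r^3 + r^2*(22*m + 56) + r*(4*m^2 + 100*m - 104) - 160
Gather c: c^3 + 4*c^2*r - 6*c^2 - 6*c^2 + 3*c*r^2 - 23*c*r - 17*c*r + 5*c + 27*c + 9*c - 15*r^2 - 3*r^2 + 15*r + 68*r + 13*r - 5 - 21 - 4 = c^3 + c^2*(4*r - 12) + c*(3*r^2 - 40*r + 41) - 18*r^2 + 96*r - 30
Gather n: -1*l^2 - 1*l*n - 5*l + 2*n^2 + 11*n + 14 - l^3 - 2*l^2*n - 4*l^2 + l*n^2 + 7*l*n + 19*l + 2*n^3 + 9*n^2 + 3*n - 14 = -l^3 - 5*l^2 + 14*l + 2*n^3 + n^2*(l + 11) + n*(-2*l^2 + 6*l + 14)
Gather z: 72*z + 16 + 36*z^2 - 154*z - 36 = 36*z^2 - 82*z - 20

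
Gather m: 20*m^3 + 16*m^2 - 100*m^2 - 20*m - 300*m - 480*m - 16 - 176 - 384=20*m^3 - 84*m^2 - 800*m - 576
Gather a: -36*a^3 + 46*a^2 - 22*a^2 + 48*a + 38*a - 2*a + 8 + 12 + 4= -36*a^3 + 24*a^2 + 84*a + 24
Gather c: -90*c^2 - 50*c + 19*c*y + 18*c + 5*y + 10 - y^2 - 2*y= -90*c^2 + c*(19*y - 32) - y^2 + 3*y + 10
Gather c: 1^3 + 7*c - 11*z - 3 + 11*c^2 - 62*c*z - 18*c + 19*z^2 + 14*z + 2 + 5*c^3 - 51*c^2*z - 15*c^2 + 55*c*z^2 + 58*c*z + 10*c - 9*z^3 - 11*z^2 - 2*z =5*c^3 + c^2*(-51*z - 4) + c*(55*z^2 - 4*z - 1) - 9*z^3 + 8*z^2 + z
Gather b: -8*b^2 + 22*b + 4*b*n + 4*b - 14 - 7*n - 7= -8*b^2 + b*(4*n + 26) - 7*n - 21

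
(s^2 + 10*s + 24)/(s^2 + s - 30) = (s + 4)/(s - 5)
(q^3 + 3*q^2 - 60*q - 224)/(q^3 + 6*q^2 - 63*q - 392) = (q + 4)/(q + 7)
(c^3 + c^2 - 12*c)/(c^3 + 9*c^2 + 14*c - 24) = c*(c - 3)/(c^2 + 5*c - 6)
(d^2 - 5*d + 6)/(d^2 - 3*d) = (d - 2)/d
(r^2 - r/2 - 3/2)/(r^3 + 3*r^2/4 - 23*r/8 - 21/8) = 4*(2*r - 3)/(8*r^2 - 2*r - 21)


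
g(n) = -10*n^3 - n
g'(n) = -30*n^2 - 1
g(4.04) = -663.43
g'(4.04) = -490.65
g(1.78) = -58.18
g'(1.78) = -96.05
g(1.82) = -62.11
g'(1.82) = -100.37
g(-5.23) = 1435.79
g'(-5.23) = -821.59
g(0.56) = -2.32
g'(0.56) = -10.41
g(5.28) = -1477.26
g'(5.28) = -837.35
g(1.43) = -30.67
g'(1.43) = -62.35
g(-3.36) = 382.69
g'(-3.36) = -339.69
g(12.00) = -17292.00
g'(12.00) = -4321.00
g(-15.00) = 33765.00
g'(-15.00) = -6751.00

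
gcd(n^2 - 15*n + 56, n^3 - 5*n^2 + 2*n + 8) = 1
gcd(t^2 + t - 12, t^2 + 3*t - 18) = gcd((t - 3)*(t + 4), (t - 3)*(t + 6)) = t - 3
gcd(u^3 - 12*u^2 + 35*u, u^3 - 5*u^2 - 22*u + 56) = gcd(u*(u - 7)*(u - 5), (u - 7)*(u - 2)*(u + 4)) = u - 7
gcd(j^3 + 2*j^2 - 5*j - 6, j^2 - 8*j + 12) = j - 2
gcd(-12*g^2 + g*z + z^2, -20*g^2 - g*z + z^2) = 4*g + z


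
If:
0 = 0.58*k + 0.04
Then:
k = -0.07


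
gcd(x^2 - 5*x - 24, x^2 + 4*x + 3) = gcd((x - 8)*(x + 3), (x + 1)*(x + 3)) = x + 3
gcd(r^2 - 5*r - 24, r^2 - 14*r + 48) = r - 8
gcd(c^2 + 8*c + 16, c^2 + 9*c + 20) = c + 4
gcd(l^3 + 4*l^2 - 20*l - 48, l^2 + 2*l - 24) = l^2 + 2*l - 24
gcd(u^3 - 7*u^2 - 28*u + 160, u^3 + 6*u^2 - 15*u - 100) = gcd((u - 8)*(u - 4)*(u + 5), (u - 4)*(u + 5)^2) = u^2 + u - 20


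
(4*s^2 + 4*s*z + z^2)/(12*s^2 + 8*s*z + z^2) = (2*s + z)/(6*s + z)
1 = 1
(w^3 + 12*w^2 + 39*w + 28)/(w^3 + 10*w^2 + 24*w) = (w^2 + 8*w + 7)/(w*(w + 6))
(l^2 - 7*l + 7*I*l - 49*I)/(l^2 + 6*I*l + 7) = (l - 7)/(l - I)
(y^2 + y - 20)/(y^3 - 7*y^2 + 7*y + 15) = (y^2 + y - 20)/(y^3 - 7*y^2 + 7*y + 15)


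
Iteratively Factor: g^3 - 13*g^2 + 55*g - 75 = (g - 5)*(g^2 - 8*g + 15) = (g - 5)^2*(g - 3)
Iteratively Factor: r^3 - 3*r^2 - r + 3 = (r + 1)*(r^2 - 4*r + 3) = (r - 1)*(r + 1)*(r - 3)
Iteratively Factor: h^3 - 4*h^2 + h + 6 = (h + 1)*(h^2 - 5*h + 6) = (h - 2)*(h + 1)*(h - 3)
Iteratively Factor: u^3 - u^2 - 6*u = (u + 2)*(u^2 - 3*u) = u*(u + 2)*(u - 3)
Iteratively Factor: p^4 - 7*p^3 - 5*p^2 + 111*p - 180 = (p - 3)*(p^3 - 4*p^2 - 17*p + 60) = (p - 3)*(p + 4)*(p^2 - 8*p + 15) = (p - 3)^2*(p + 4)*(p - 5)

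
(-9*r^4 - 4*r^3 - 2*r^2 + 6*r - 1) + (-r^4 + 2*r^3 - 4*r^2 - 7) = -10*r^4 - 2*r^3 - 6*r^2 + 6*r - 8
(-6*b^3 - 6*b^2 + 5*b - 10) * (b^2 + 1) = -6*b^5 - 6*b^4 - b^3 - 16*b^2 + 5*b - 10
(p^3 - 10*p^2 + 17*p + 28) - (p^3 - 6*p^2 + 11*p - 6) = -4*p^2 + 6*p + 34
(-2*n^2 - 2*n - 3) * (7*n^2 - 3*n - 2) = -14*n^4 - 8*n^3 - 11*n^2 + 13*n + 6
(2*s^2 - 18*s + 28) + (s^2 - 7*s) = 3*s^2 - 25*s + 28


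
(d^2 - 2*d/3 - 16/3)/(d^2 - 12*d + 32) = (3*d^2 - 2*d - 16)/(3*(d^2 - 12*d + 32))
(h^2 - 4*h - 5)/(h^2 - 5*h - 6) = (h - 5)/(h - 6)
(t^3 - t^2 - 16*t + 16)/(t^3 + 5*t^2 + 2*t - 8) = (t - 4)/(t + 2)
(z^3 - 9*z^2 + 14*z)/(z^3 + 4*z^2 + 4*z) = (z^2 - 9*z + 14)/(z^2 + 4*z + 4)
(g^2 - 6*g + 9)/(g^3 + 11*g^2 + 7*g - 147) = (g - 3)/(g^2 + 14*g + 49)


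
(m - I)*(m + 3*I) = m^2 + 2*I*m + 3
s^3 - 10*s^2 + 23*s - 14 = (s - 7)*(s - 2)*(s - 1)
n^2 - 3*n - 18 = (n - 6)*(n + 3)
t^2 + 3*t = t*(t + 3)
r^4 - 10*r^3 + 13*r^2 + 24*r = r*(r - 8)*(r - 3)*(r + 1)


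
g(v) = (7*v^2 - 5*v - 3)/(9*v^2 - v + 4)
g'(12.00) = 0.00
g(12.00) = 0.73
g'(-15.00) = 0.00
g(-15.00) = 0.81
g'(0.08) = -0.88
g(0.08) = -0.84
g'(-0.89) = -0.63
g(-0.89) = 0.58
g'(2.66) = 0.13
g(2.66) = 0.51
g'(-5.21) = 0.01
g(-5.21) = 0.84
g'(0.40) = 1.07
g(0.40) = -0.77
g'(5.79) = 0.02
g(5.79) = 0.68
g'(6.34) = 0.02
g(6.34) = 0.69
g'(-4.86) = 0.01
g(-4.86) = 0.84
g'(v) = (1 - 18*v)*(7*v^2 - 5*v - 3)/(9*v^2 - v + 4)^2 + (14*v - 5)/(9*v^2 - v + 4)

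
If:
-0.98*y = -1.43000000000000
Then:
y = 1.46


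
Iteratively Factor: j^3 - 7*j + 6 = (j + 3)*(j^2 - 3*j + 2) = (j - 1)*(j + 3)*(j - 2)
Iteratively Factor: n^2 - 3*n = (n)*(n - 3)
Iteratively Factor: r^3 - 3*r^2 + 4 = (r + 1)*(r^2 - 4*r + 4) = (r - 2)*(r + 1)*(r - 2)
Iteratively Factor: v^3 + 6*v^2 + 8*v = (v)*(v^2 + 6*v + 8) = v*(v + 4)*(v + 2)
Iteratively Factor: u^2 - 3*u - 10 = (u - 5)*(u + 2)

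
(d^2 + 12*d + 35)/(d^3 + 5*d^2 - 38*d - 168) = (d + 5)/(d^2 - 2*d - 24)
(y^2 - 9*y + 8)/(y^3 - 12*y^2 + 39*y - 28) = (y - 8)/(y^2 - 11*y + 28)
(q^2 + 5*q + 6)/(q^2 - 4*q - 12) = (q + 3)/(q - 6)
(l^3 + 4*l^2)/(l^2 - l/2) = 2*l*(l + 4)/(2*l - 1)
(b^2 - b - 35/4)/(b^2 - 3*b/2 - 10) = (b - 7/2)/(b - 4)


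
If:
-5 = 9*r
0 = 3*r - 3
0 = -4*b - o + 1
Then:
No Solution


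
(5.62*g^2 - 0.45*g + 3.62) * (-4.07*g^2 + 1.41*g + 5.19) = -22.8734*g^4 + 9.7557*g^3 + 13.7999*g^2 + 2.7687*g + 18.7878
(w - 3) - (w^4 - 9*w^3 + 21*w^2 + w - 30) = -w^4 + 9*w^3 - 21*w^2 + 27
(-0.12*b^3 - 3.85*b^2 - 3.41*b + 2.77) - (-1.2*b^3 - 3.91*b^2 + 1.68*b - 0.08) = 1.08*b^3 + 0.0600000000000001*b^2 - 5.09*b + 2.85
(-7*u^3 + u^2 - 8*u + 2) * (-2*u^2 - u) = 14*u^5 + 5*u^4 + 15*u^3 + 4*u^2 - 2*u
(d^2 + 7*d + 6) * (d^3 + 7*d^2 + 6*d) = d^5 + 14*d^4 + 61*d^3 + 84*d^2 + 36*d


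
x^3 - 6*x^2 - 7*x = x*(x - 7)*(x + 1)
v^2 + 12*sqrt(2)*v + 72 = (v + 6*sqrt(2))^2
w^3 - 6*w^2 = w^2*(w - 6)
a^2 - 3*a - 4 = (a - 4)*(a + 1)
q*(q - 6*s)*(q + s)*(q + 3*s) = q^4 - 2*q^3*s - 21*q^2*s^2 - 18*q*s^3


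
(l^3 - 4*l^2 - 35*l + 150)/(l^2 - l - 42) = (l^2 - 10*l + 25)/(l - 7)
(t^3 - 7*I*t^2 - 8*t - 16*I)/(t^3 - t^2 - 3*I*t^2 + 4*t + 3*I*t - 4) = (t - 4*I)/(t - 1)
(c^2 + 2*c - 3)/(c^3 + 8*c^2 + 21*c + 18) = (c - 1)/(c^2 + 5*c + 6)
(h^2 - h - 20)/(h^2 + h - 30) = (h + 4)/(h + 6)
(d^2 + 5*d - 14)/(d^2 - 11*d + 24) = (d^2 + 5*d - 14)/(d^2 - 11*d + 24)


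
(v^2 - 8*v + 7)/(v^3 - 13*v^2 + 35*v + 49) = (v - 1)/(v^2 - 6*v - 7)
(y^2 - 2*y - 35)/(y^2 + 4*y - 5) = (y - 7)/(y - 1)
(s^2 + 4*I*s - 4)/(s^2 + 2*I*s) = (s + 2*I)/s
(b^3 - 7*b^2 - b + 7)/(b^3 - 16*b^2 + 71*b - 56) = (b + 1)/(b - 8)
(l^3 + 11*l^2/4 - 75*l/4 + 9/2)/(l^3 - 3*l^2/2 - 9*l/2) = (4*l^2 + 23*l - 6)/(2*l*(2*l + 3))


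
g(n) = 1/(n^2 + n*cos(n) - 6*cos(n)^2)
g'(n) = (n*sin(n) - 2*n - 12*sin(n)*cos(n) - cos(n))/(n^2 + n*cos(n) - 6*cos(n)^2)^2 = (n*sin(n) - 2*n - 6*sin(2*n) - cos(n))/(n^2 + n*cos(n) - 6*cos(n)^2)^2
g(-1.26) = 1.56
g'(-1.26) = 16.81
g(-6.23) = 0.04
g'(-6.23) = 0.01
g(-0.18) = -0.17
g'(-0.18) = 0.04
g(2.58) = 5.74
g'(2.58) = 81.34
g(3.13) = 1.50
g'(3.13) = -11.40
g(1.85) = 0.41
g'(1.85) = 0.25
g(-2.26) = 0.24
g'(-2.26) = 0.06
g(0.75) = -0.48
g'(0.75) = -1.75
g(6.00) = 0.03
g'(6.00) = -0.00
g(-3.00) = 0.16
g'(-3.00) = 0.15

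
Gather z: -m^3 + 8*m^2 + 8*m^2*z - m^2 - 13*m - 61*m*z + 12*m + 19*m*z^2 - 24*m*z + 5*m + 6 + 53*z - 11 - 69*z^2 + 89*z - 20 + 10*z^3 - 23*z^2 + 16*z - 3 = -m^3 + 7*m^2 + 4*m + 10*z^3 + z^2*(19*m - 92) + z*(8*m^2 - 85*m + 158) - 28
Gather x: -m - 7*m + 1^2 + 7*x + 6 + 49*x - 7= -8*m + 56*x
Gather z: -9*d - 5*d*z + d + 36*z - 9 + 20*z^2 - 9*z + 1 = -8*d + 20*z^2 + z*(27 - 5*d) - 8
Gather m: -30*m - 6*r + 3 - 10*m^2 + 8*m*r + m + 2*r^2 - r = -10*m^2 + m*(8*r - 29) + 2*r^2 - 7*r + 3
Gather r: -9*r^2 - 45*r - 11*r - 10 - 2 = -9*r^2 - 56*r - 12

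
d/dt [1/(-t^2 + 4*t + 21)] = 2*(t - 2)/(-t^2 + 4*t + 21)^2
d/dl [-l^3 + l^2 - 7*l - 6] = -3*l^2 + 2*l - 7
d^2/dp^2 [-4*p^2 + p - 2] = -8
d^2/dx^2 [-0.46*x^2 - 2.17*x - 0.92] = -0.920000000000000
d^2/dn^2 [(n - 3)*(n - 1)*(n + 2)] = 6*n - 4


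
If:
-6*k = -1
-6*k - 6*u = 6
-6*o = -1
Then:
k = 1/6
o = 1/6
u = -7/6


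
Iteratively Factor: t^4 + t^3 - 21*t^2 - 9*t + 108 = (t + 4)*(t^3 - 3*t^2 - 9*t + 27) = (t - 3)*(t + 4)*(t^2 - 9) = (t - 3)^2*(t + 4)*(t + 3)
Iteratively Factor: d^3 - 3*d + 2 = (d + 2)*(d^2 - 2*d + 1) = (d - 1)*(d + 2)*(d - 1)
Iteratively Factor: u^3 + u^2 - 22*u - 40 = (u + 4)*(u^2 - 3*u - 10) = (u + 2)*(u + 4)*(u - 5)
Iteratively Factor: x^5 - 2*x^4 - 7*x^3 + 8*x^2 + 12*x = (x)*(x^4 - 2*x^3 - 7*x^2 + 8*x + 12) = x*(x - 3)*(x^3 + x^2 - 4*x - 4) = x*(x - 3)*(x + 2)*(x^2 - x - 2) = x*(x - 3)*(x - 2)*(x + 2)*(x + 1)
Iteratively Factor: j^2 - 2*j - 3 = (j - 3)*(j + 1)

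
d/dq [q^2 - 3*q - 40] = 2*q - 3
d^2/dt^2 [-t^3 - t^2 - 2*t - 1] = -6*t - 2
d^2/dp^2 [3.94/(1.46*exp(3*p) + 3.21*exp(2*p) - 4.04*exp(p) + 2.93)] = ((-51.7716*exp(2*p) - 50.5896*exp(p) + 15.9176)*(1.46*exp(3*p) + 3.21*exp(2*p) - 4.04*exp(p) + 2.93) + 3.94*(4.38*exp(2*p) + 6.42*exp(p) - 4.04)*(8.76*exp(2*p) + 12.84*exp(p) - 8.08)*exp(p))*exp(p)/(1.46*exp(3*p) + 3.21*exp(2*p) - 4.04*exp(p) + 2.93)^3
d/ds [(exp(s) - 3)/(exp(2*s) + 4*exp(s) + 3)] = (-2*(exp(s) - 3)*(exp(s) + 2) + exp(2*s) + 4*exp(s) + 3)*exp(s)/(exp(2*s) + 4*exp(s) + 3)^2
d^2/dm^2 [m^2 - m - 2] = 2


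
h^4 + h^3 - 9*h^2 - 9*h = h*(h - 3)*(h + 1)*(h + 3)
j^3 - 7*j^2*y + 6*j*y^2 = j*(j - 6*y)*(j - y)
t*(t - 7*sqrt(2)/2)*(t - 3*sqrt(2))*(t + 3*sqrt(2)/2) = t^4 - 5*sqrt(2)*t^3 + 3*t^2/2 + 63*sqrt(2)*t/2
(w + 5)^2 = w^2 + 10*w + 25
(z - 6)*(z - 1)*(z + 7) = z^3 - 43*z + 42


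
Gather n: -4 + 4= 0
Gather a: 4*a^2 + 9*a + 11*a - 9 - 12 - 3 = 4*a^2 + 20*a - 24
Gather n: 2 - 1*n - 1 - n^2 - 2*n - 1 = -n^2 - 3*n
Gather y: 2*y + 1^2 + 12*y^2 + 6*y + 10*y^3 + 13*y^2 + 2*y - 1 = 10*y^3 + 25*y^2 + 10*y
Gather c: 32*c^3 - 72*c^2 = 32*c^3 - 72*c^2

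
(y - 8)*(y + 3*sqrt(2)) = y^2 - 8*y + 3*sqrt(2)*y - 24*sqrt(2)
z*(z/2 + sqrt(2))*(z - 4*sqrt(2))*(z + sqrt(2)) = z^4/2 - sqrt(2)*z^3/2 - 10*z^2 - 8*sqrt(2)*z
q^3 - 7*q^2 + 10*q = q*(q - 5)*(q - 2)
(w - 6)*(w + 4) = w^2 - 2*w - 24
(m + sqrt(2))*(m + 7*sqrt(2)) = m^2 + 8*sqrt(2)*m + 14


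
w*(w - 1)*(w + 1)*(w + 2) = w^4 + 2*w^3 - w^2 - 2*w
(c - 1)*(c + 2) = c^2 + c - 2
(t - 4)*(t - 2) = t^2 - 6*t + 8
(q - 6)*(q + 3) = q^2 - 3*q - 18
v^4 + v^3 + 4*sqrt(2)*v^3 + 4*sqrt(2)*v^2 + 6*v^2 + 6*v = v*(v + 3*sqrt(2))*(sqrt(2)*v/2 + 1)*(sqrt(2)*v + sqrt(2))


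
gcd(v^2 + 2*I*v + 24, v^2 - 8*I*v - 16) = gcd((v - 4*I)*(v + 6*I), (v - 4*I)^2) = v - 4*I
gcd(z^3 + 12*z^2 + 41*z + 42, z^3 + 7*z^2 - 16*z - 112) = z + 7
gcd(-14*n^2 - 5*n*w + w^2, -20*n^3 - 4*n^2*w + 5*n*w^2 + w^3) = 2*n + w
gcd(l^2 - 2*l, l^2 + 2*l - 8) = l - 2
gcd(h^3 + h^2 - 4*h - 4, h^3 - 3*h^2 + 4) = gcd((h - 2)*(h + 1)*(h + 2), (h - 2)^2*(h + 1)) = h^2 - h - 2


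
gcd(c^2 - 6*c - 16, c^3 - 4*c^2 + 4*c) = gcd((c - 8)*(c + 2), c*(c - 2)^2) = 1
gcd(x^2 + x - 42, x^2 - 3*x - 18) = x - 6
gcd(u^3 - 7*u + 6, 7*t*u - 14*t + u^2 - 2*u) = u - 2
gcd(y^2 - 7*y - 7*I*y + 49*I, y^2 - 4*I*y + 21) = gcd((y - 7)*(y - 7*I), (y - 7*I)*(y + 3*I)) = y - 7*I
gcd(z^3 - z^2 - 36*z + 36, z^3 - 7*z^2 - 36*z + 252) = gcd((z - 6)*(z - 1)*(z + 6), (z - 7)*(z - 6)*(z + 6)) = z^2 - 36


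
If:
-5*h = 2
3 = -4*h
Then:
No Solution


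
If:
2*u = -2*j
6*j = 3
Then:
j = 1/2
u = -1/2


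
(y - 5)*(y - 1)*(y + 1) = y^3 - 5*y^2 - y + 5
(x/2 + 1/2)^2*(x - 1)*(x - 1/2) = x^4/4 + x^3/8 - 3*x^2/8 - x/8 + 1/8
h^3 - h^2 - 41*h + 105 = (h - 5)*(h - 3)*(h + 7)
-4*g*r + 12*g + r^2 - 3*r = (-4*g + r)*(r - 3)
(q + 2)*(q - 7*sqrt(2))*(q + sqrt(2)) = q^3 - 6*sqrt(2)*q^2 + 2*q^2 - 12*sqrt(2)*q - 14*q - 28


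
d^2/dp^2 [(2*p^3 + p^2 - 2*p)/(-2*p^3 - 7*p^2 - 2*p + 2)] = 4*(12*p^6 + 24*p^5 + 24*p^4 + 20*p^3 + 15*p^2 + 30*p + 2)/(8*p^9 + 84*p^8 + 318*p^7 + 487*p^6 + 150*p^5 - 258*p^4 - 136*p^3 + 60*p^2 + 24*p - 8)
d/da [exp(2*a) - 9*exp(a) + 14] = (2*exp(a) - 9)*exp(a)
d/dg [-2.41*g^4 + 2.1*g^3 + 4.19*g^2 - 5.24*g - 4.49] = -9.64*g^3 + 6.3*g^2 + 8.38*g - 5.24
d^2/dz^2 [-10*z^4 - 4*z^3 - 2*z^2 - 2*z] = -120*z^2 - 24*z - 4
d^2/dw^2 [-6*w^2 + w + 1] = -12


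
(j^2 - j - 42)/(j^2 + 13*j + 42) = (j - 7)/(j + 7)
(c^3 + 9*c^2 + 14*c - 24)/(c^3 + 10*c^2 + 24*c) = (c - 1)/c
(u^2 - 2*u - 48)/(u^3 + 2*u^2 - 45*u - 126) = (u - 8)/(u^2 - 4*u - 21)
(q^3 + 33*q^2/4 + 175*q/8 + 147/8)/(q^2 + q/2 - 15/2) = (8*q^2 + 42*q + 49)/(4*(2*q - 5))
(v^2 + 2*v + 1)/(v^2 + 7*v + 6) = (v + 1)/(v + 6)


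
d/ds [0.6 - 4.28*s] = -4.28000000000000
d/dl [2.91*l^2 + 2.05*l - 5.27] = 5.82*l + 2.05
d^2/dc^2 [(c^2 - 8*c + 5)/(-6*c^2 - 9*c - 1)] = 4*(171*c^3 - 261*c^2 - 477*c - 224)/(216*c^6 + 972*c^5 + 1566*c^4 + 1053*c^3 + 261*c^2 + 27*c + 1)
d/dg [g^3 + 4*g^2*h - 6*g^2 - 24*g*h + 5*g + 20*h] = 3*g^2 + 8*g*h - 12*g - 24*h + 5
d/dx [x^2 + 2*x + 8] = 2*x + 2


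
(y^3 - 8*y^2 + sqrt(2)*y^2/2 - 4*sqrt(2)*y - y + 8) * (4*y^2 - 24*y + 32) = 4*y^5 - 56*y^4 + 2*sqrt(2)*y^4 - 28*sqrt(2)*y^3 + 220*y^3 - 200*y^2 + 112*sqrt(2)*y^2 - 224*y - 128*sqrt(2)*y + 256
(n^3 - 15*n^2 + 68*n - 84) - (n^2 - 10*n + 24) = n^3 - 16*n^2 + 78*n - 108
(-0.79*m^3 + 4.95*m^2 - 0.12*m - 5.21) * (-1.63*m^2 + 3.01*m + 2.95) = 1.2877*m^5 - 10.4464*m^4 + 12.7646*m^3 + 22.7336*m^2 - 16.0361*m - 15.3695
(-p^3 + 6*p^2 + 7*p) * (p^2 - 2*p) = -p^5 + 8*p^4 - 5*p^3 - 14*p^2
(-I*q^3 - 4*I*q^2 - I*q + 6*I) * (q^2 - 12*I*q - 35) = -I*q^5 - 12*q^4 - 4*I*q^4 - 48*q^3 + 34*I*q^3 - 12*q^2 + 146*I*q^2 + 72*q + 35*I*q - 210*I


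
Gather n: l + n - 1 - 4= l + n - 5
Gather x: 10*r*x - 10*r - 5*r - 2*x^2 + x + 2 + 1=-15*r - 2*x^2 + x*(10*r + 1) + 3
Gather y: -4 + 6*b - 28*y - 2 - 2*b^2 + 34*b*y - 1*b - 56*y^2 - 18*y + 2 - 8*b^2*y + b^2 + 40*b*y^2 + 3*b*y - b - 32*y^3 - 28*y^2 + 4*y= -b^2 + 4*b - 32*y^3 + y^2*(40*b - 84) + y*(-8*b^2 + 37*b - 42) - 4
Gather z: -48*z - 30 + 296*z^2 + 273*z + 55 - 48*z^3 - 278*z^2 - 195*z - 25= -48*z^3 + 18*z^2 + 30*z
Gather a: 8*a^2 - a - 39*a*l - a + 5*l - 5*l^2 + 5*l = 8*a^2 + a*(-39*l - 2) - 5*l^2 + 10*l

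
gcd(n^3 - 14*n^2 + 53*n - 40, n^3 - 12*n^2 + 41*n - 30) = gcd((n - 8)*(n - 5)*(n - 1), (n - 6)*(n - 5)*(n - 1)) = n^2 - 6*n + 5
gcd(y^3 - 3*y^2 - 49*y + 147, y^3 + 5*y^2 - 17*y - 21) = y^2 + 4*y - 21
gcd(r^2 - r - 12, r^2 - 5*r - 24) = r + 3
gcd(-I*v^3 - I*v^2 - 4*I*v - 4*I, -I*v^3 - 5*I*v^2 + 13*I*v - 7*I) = 1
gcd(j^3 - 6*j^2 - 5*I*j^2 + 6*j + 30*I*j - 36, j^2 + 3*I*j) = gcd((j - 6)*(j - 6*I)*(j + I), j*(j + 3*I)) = 1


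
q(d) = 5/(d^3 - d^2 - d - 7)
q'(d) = 5*(-3*d^2 + 2*d + 1)/(d^3 - d^2 - d - 7)^2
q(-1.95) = -0.31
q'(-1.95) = -0.27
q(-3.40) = -0.09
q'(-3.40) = -0.07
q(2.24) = -1.66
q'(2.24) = -5.25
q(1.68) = -0.74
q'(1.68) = -0.45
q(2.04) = -1.06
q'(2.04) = -1.67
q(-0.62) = -0.71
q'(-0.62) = -0.14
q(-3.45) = -0.09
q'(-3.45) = -0.07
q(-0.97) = -0.63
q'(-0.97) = -0.30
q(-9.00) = -0.00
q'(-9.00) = 0.00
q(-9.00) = -0.00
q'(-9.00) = 0.00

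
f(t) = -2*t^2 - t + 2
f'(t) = -4*t - 1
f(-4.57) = -35.20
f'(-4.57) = 17.28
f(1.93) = -7.38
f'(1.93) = -8.72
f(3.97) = -33.49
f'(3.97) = -16.88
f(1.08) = -1.41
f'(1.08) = -5.32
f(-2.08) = -4.57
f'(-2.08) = 7.32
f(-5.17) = -46.29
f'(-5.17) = 19.68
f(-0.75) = 1.62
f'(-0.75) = 2.00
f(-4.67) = -36.95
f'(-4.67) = 17.68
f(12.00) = -298.00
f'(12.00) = -49.00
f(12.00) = -298.00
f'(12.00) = -49.00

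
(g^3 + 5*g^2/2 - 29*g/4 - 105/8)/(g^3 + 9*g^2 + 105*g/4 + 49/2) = (4*g^2 - 4*g - 15)/(2*(2*g^2 + 11*g + 14))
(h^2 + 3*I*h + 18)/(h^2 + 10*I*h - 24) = (h - 3*I)/(h + 4*I)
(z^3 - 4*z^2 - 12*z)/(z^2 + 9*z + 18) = z*(z^2 - 4*z - 12)/(z^2 + 9*z + 18)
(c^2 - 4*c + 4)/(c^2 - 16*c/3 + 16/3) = 3*(c^2 - 4*c + 4)/(3*c^2 - 16*c + 16)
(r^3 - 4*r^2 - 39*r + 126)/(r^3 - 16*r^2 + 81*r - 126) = (r + 6)/(r - 6)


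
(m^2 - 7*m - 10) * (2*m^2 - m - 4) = 2*m^4 - 15*m^3 - 17*m^2 + 38*m + 40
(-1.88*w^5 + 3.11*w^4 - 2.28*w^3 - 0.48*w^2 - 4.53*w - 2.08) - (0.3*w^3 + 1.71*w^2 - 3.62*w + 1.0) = -1.88*w^5 + 3.11*w^4 - 2.58*w^3 - 2.19*w^2 - 0.91*w - 3.08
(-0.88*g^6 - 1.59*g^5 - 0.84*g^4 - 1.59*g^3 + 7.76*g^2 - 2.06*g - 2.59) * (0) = 0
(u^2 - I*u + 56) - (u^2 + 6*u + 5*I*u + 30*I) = -6*u - 6*I*u + 56 - 30*I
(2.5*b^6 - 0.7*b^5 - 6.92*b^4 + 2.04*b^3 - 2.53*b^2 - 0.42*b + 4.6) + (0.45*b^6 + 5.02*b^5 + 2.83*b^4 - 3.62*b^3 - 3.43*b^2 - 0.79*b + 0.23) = 2.95*b^6 + 4.32*b^5 - 4.09*b^4 - 1.58*b^3 - 5.96*b^2 - 1.21*b + 4.83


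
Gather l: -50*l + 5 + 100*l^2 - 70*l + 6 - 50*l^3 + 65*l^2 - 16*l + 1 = -50*l^3 + 165*l^2 - 136*l + 12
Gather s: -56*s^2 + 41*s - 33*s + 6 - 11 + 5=-56*s^2 + 8*s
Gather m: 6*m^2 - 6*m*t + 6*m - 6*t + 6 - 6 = 6*m^2 + m*(6 - 6*t) - 6*t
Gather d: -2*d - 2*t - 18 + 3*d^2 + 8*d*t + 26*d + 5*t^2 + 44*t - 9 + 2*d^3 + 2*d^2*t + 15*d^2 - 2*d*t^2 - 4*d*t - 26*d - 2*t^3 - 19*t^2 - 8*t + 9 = 2*d^3 + d^2*(2*t + 18) + d*(-2*t^2 + 4*t - 2) - 2*t^3 - 14*t^2 + 34*t - 18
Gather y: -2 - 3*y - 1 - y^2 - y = -y^2 - 4*y - 3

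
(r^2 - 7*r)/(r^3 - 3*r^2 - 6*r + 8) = r*(r - 7)/(r^3 - 3*r^2 - 6*r + 8)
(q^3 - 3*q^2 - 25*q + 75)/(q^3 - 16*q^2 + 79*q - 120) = (q + 5)/(q - 8)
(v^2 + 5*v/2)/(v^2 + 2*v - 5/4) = 2*v/(2*v - 1)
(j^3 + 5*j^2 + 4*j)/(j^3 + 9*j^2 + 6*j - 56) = j*(j + 1)/(j^2 + 5*j - 14)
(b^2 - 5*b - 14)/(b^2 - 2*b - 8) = (b - 7)/(b - 4)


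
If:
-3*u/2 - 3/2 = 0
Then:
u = -1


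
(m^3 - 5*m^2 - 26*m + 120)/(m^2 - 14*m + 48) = (m^2 + m - 20)/(m - 8)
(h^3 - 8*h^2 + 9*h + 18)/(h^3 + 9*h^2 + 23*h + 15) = (h^2 - 9*h + 18)/(h^2 + 8*h + 15)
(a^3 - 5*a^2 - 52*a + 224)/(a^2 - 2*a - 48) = (a^2 + 3*a - 28)/(a + 6)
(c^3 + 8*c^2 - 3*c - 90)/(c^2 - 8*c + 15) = (c^2 + 11*c + 30)/(c - 5)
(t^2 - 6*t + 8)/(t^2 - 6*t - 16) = (-t^2 + 6*t - 8)/(-t^2 + 6*t + 16)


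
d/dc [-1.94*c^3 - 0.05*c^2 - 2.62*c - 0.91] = -5.82*c^2 - 0.1*c - 2.62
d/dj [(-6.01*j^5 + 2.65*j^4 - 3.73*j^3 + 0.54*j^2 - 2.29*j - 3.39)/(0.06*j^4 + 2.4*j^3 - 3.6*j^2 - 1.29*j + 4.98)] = (-0.3606*j^8 - 28.848*j^7 + 71.4918*j^6 + 11.8668*j^5 - 147.3603*j^4 + 74.217*j^3 - 40.2588*j^2 - 19.0296*j - 15.7773)/(0.0036*j^8 + 0.288*j^7 + 5.328*j^6 - 17.4348*j^5 + 7.3656*j^4 + 33.192*j^3 - 34.1919*j^2 - 12.8484*j + 24.8004)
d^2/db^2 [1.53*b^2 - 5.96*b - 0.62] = 3.06000000000000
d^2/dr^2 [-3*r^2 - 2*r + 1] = -6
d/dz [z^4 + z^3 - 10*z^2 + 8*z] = 4*z^3 + 3*z^2 - 20*z + 8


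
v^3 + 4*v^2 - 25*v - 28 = (v - 4)*(v + 1)*(v + 7)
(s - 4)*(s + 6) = s^2 + 2*s - 24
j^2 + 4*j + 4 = (j + 2)^2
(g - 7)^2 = g^2 - 14*g + 49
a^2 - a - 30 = (a - 6)*(a + 5)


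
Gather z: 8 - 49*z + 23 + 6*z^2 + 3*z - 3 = 6*z^2 - 46*z + 28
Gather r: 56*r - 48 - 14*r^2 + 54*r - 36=-14*r^2 + 110*r - 84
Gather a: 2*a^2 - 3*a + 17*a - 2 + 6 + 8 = 2*a^2 + 14*a + 12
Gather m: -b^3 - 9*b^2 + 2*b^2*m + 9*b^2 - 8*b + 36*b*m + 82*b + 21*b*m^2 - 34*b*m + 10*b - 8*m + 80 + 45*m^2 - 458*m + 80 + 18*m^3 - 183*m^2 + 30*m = -b^3 + 84*b + 18*m^3 + m^2*(21*b - 138) + m*(2*b^2 + 2*b - 436) + 160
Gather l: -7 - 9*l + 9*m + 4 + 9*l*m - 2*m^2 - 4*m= l*(9*m - 9) - 2*m^2 + 5*m - 3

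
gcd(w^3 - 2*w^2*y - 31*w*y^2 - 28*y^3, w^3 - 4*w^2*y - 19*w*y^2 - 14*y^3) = -w^2 + 6*w*y + 7*y^2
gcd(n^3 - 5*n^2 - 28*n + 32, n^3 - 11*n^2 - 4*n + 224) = n^2 - 4*n - 32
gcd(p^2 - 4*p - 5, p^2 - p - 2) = p + 1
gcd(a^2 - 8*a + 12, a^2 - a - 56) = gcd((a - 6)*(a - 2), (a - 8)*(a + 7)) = 1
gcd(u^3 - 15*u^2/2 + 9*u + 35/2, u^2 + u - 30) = u - 5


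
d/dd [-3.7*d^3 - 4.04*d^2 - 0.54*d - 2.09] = -11.1*d^2 - 8.08*d - 0.54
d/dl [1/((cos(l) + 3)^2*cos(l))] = 3*(sin(l)/cos(l)^2 + tan(l))/(cos(l) + 3)^3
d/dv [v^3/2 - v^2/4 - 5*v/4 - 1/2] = 3*v^2/2 - v/2 - 5/4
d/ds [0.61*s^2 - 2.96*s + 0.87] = 1.22*s - 2.96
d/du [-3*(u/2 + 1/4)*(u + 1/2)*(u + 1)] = -9*u^2/2 - 6*u - 15/8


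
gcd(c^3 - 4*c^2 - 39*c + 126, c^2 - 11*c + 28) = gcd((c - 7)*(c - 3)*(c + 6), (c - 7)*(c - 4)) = c - 7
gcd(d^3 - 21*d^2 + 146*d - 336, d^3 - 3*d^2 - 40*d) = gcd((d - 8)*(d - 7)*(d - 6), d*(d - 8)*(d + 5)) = d - 8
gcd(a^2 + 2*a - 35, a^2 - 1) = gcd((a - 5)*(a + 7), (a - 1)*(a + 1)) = 1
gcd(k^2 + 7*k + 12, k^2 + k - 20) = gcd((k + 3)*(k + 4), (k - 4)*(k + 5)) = 1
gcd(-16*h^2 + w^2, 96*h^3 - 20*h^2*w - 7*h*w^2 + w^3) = 4*h + w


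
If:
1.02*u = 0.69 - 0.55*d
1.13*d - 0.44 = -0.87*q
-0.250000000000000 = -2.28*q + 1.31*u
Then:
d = 0.01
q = 0.50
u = 0.67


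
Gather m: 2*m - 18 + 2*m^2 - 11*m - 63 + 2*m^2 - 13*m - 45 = 4*m^2 - 22*m - 126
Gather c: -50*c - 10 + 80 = 70 - 50*c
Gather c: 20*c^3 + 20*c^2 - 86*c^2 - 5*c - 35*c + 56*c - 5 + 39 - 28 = 20*c^3 - 66*c^2 + 16*c + 6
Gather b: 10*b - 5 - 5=10*b - 10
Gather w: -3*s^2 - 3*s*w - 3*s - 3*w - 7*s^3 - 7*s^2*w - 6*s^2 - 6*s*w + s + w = -7*s^3 - 9*s^2 - 2*s + w*(-7*s^2 - 9*s - 2)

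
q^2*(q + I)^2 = q^4 + 2*I*q^3 - q^2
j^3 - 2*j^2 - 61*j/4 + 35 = (j - 7/2)*(j - 5/2)*(j + 4)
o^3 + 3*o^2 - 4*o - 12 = (o - 2)*(o + 2)*(o + 3)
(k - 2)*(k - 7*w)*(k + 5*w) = k^3 - 2*k^2*w - 2*k^2 - 35*k*w^2 + 4*k*w + 70*w^2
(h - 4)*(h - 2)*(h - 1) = h^3 - 7*h^2 + 14*h - 8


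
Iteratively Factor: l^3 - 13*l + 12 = (l - 1)*(l^2 + l - 12) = (l - 1)*(l + 4)*(l - 3)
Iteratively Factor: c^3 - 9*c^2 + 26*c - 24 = (c - 3)*(c^2 - 6*c + 8) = (c - 3)*(c - 2)*(c - 4)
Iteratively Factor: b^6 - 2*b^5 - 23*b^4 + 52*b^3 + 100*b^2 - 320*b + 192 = (b - 2)*(b^5 - 23*b^3 + 6*b^2 + 112*b - 96) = (b - 2)*(b + 4)*(b^4 - 4*b^3 - 7*b^2 + 34*b - 24) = (b - 2)^2*(b + 4)*(b^3 - 2*b^2 - 11*b + 12) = (b - 2)^2*(b - 1)*(b + 4)*(b^2 - b - 12) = (b - 2)^2*(b - 1)*(b + 3)*(b + 4)*(b - 4)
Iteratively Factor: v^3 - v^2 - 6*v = (v + 2)*(v^2 - 3*v) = (v - 3)*(v + 2)*(v)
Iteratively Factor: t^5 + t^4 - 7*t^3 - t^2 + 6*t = (t + 3)*(t^4 - 2*t^3 - t^2 + 2*t) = (t + 1)*(t + 3)*(t^3 - 3*t^2 + 2*t) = (t - 1)*(t + 1)*(t + 3)*(t^2 - 2*t) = t*(t - 1)*(t + 1)*(t + 3)*(t - 2)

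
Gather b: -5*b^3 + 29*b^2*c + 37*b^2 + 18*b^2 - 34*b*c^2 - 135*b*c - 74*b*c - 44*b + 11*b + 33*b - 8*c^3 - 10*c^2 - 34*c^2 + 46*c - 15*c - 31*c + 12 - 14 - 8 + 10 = -5*b^3 + b^2*(29*c + 55) + b*(-34*c^2 - 209*c) - 8*c^3 - 44*c^2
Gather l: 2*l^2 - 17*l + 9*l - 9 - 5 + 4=2*l^2 - 8*l - 10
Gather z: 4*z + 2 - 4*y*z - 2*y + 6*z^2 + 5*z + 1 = -2*y + 6*z^2 + z*(9 - 4*y) + 3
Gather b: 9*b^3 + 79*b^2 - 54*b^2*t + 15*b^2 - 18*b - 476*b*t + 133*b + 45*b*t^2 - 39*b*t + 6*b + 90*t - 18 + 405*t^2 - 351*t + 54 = 9*b^3 + b^2*(94 - 54*t) + b*(45*t^2 - 515*t + 121) + 405*t^2 - 261*t + 36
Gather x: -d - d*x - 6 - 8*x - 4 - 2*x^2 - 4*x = -d - 2*x^2 + x*(-d - 12) - 10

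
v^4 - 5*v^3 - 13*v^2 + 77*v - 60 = (v - 5)*(v - 3)*(v - 1)*(v + 4)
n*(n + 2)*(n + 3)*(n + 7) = n^4 + 12*n^3 + 41*n^2 + 42*n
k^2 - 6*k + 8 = (k - 4)*(k - 2)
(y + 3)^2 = y^2 + 6*y + 9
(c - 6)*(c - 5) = c^2 - 11*c + 30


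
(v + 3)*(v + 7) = v^2 + 10*v + 21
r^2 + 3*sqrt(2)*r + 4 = (r + sqrt(2))*(r + 2*sqrt(2))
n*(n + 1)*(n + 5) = n^3 + 6*n^2 + 5*n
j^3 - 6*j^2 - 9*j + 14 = (j - 7)*(j - 1)*(j + 2)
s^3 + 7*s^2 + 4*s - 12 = (s - 1)*(s + 2)*(s + 6)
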